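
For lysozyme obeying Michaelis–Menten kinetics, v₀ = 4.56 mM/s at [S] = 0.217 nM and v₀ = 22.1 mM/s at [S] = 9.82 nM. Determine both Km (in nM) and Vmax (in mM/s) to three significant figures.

In reciprocal form, 1/v = (Km/Vmax)·(1/[S]) + 1/Vmax. The two points give (1/[S], 1/v) = (4.608, 0.2193) and (0.1018, 0.04525).
Slope = (0.2193 − 0.04525)/(4.608 − 0.1018) = 0.03862; intercept = 0.2193 − 0.03862×4.608 = 0.04132.
Vmax = 1/intercept = 24.2 mM/s; Km = slope × Vmax = 0.03862 × 24.2 = 0.935 nM.

Km = 0.935 nM; Vmax = 24.2 mM/s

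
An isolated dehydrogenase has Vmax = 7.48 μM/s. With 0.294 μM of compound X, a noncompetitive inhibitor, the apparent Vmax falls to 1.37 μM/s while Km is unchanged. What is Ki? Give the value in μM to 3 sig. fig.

0.0659 μM

Noncompetitive: Vmax,app = Vmax/α with α = 1 + [I]/Ki.
α = Vmax/Vmax,app = 7.48/1.37 = 5.460.
Ki = [I]/(α − 1) = 0.294/4.460 = 0.0659 μM.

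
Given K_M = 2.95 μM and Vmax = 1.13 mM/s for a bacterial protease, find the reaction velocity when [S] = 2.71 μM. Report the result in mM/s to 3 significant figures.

0.541 mM/s

[S]/(Km+[S]) = 2.71/5.660 = 0.4788, the fractional saturation.
v = 0.4788 × Vmax = 0.4788 × 1.13 = 0.541 mM/s.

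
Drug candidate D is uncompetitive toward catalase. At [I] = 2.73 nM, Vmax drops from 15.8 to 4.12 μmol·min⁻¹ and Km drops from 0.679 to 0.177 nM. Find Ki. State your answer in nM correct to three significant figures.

Uncompetitive: Vmax,app = Vmax/α (and Km,app = Km/α) with α = 1 + [I]/Ki.
α = Vmax/Vmax,app = 15.8/4.12 = 3.835.
Since α = 1 + [I]/Ki, [I]/Ki = 3.835 − 1 = 2.835 and Ki = 2.73/2.835 = 0.963 nM.

0.963 nM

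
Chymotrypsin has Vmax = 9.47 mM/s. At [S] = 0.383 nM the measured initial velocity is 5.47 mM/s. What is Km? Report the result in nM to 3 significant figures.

From v = Vmax[S]/(Km+[S]), Km = [S](Vmax − v)/v.
Km = 0.383 × (9.47 − 5.47) / 5.47 = 1.532/5.47 = 0.280 nM.

0.280 nM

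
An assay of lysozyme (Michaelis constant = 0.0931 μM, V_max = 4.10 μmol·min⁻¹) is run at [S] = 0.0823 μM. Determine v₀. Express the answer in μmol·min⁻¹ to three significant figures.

v = Vmax·[S]/(Km + [S]) = 4.10 × 0.0823 / (0.0931 + 0.0823)
  = 0.3374 / 0.1754 = 1.92 μmol·min⁻¹.

1.92 μmol·min⁻¹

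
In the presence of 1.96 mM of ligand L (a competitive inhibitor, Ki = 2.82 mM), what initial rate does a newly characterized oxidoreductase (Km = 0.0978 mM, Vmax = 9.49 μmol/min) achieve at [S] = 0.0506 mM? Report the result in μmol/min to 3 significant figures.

α = 1 + [I]/Ki = 1 + 1.96/2.82 = 1.695.
For a competitive inhibitor, Vmax is unchanged and the apparent Km becomes α·Km: Km,app = 0.166 mM, Vmax,app = 9.49 μmol/min.
v = Vmax,app·[S]/(Km,app + [S]) = 9.49 × 0.0506/(0.166 + 0.0506) = 2.22 μmol/min.

2.22 μmol/min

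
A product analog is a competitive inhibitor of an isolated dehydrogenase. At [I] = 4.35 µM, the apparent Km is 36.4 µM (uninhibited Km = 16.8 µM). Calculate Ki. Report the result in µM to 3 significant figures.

Competitive: Km,app = α·Km with α = 1 + [I]/Ki.
α = Km,app/Km = 36.4/16.8 = 2.167.
Ki = [I]/(α − 1) = 4.35/1.167 = 3.73 µM.

3.73 µM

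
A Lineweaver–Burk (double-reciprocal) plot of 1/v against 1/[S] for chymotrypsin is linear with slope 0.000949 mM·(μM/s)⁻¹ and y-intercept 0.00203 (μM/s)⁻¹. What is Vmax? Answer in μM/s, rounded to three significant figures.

The y-intercept of a Lineweaver–Burk plot equals 1/Vmax, so Vmax = 1/0.00203 = 493 μM/s.

493 μM/s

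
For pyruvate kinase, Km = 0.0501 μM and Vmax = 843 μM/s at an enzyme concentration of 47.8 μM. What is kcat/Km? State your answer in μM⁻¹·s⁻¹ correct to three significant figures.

kcat = Vmax/[E]total = 843/47.8 = 17.6 s⁻¹.
kcat/Km = 17.6/0.0501 = 352 μM⁻¹·s⁻¹.

352 μM⁻¹·s⁻¹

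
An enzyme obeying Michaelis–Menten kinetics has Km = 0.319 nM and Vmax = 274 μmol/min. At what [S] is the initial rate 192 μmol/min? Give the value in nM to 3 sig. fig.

Rearranging v = Vmax[S]/(Km+[S]) gives [S] = Km·v/(Vmax − v).
[S] = 0.319 × 192 / (274 − 192) = 61.25/82.00 = 0.747 nM.

0.747 nM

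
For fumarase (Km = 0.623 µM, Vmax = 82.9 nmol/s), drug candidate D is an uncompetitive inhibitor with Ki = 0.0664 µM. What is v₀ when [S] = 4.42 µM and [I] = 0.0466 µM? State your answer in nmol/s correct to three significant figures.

45.0 nmol/s

α = 1 + [I]/Ki = 1 + 0.0466/0.0664 = 1.702.
For an uncompetitive inhibitor, both parameters are divided by α, giving Vmax/α and Km/α: Km,app = 0.366 µM, Vmax,app = 48.7 nmol/s.
v = Vmax,app·[S]/(Km,app + [S]) = 48.7 × 4.42/(0.366 + 4.42) = 45.0 nmol/s.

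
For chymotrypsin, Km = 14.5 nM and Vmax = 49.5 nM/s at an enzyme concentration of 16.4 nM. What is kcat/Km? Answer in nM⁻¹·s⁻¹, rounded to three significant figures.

0.208 nM⁻¹·s⁻¹

kcat = Vmax/[E]total = 49.5/16.4 = 3.02 s⁻¹.
kcat/Km = 3.02/14.5 = 0.208 nM⁻¹·s⁻¹.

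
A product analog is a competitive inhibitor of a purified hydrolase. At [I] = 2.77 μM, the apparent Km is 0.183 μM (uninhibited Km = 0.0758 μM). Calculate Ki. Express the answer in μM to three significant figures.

1.96 μM

Competitive: Km,app = α·Km with α = 1 + [I]/Ki.
α = Km,app/Km = 0.183/0.0758 = 2.414.
Ki = [I]/(α − 1) = 2.77/1.414 = 1.96 μM.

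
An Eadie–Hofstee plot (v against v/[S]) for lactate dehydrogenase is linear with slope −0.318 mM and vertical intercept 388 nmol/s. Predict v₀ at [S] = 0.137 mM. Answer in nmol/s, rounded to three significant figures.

117 nmol/s

In the Eadie–Hofstee form v = Vmax − Km·(v/[S]), the slope is −Km and the intercept is Vmax, so Km = 0.318 mM and Vmax = 388 nmol/s.
v = 388 × 0.137/(0.318 + 0.137) = 117 nmol/s.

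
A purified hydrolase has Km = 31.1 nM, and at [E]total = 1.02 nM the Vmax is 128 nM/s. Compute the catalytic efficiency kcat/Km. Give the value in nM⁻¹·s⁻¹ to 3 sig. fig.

kcat = Vmax/[E]total = 128/1.02 = 125 s⁻¹.
kcat/Km = 125/31.1 = 4.04 nM⁻¹·s⁻¹.

4.04 nM⁻¹·s⁻¹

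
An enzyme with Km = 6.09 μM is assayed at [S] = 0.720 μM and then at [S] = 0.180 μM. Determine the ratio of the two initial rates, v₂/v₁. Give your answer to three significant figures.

The fractional saturations are [S]/(Km+[S]) = 0.720/6.810 = 0.1057 and 0.180/6.270 = 0.02871.
v₂/v₁ is just their ratio: 0.02871/0.1057 = 0.272.

0.272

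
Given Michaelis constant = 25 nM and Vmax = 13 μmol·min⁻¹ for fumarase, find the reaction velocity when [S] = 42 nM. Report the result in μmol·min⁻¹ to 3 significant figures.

8.15 μmol·min⁻¹

[S]/(Km+[S]) = 42/67.00 = 0.6269, the fractional saturation.
v = 0.6269 × Vmax = 0.6269 × 13 = 8.15 μmol·min⁻¹.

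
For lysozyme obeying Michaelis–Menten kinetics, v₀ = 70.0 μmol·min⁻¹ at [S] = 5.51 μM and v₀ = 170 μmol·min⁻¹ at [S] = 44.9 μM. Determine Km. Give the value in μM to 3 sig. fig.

11.2 μM

From v = Vmax[S]/(Km+[S]), each point gives Vmax = v(Km+[S])/[S].
Equating: 70.0(Km+5.51)/5.51 = 170(Km+44.9)/44.9.
12.70·Km + 70.0 = 3.786·Km + 170, so (12.70 − 3.786)·Km = 170 − 70.0.
Km = 100.0/8.918 = 11.2 μM; then Vmax = 70.0(11.2+5.51)/5.51 = 212 μmol·min⁻¹.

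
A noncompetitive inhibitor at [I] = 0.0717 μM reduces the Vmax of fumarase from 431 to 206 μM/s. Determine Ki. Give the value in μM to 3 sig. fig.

Noncompetitive: Vmax,app = Vmax/α with α = 1 + [I]/Ki.
α = Vmax/Vmax,app = 431/206 = 2.092.
Ki = [I]/(α − 1) = 0.0717/1.092 = 0.0656 μM.

0.0656 μM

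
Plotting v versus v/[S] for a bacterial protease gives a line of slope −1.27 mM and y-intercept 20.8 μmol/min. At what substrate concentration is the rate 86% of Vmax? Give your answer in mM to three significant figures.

The Eadie–Hofstee slope gives Km = 1.27 mM (slope = −Km).
v/Vmax = [S]/(Km+[S]) = 0.86 ⇒ [S] = Km·0.86/(1−0.86) = 1.27 × 6.143 = 7.80 mM.

7.80 mM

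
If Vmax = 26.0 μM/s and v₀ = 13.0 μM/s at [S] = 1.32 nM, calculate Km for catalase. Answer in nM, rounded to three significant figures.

v/Vmax = 13.0/26.0 = 0.5000 = [S]/(Km+[S]).
So Km + [S] = [S]/0.5000 = 2.640 nM, giving Km = 2.640 − 1.32 = 1.32 nM.

1.32 nM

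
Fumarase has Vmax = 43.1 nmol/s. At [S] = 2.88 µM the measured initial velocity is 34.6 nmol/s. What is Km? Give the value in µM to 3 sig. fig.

0.708 µM

From v = Vmax[S]/(Km+[S]), Km = [S](Vmax − v)/v.
Km = 2.88 × (43.1 − 34.6) / 34.6 = 24.48/34.6 = 0.708 µM.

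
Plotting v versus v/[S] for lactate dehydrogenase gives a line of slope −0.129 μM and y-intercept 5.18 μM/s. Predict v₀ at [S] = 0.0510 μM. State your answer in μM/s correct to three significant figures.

1.47 μM/s

In the Eadie–Hofstee form v = Vmax − Km·(v/[S]), the slope is −Km and the intercept is Vmax, so Km = 0.129 μM and Vmax = 5.18 μM/s.
v = 5.18 × 0.0510/(0.129 + 0.0510) = 1.47 μM/s.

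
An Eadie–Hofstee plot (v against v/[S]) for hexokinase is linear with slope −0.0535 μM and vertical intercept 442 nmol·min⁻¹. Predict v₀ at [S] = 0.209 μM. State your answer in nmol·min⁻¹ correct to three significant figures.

In the Eadie–Hofstee form v = Vmax − Km·(v/[S]), the slope is −Km and the intercept is Vmax, so Km = 0.0535 μM and Vmax = 442 nmol·min⁻¹.
v = 442 × 0.209/(0.0535 + 0.209) = 352 nmol·min⁻¹.

352 nmol·min⁻¹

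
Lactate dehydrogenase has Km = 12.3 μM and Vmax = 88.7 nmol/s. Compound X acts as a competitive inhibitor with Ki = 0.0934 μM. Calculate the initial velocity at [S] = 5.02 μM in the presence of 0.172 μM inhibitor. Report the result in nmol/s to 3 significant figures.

11.1 nmol/s

α = 1 + [I]/Ki = 1 + 0.172/0.0934 = 2.842.
For a competitive inhibitor, Vmax is unchanged and the apparent Km becomes α·Km: Km,app = 35.0 μM, Vmax,app = 88.7 nmol/s.
v = Vmax,app·[S]/(Km,app + [S]) = 88.7 × 5.02/(35.0 + 5.02) = 11.1 nmol/s.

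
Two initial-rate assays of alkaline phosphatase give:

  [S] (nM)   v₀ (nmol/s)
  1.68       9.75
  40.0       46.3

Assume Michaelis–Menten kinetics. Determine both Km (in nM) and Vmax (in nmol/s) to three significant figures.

Km = 7.87 nM; Vmax = 55.4 nmol/s

In reciprocal form, 1/v = (Km/Vmax)·(1/[S]) + 1/Vmax. The two points give (1/[S], 1/v) = (0.5952, 0.1026) and (0.02500, 0.02160).
Slope = (0.1026 − 0.02160)/(0.5952 − 0.02500) = 0.1420; intercept = 0.1026 − 0.1420×0.5952 = 0.01805.
Vmax = 1/intercept = 55.4 nmol/s; Km = slope × Vmax = 0.1420 × 55.4 = 7.87 nM.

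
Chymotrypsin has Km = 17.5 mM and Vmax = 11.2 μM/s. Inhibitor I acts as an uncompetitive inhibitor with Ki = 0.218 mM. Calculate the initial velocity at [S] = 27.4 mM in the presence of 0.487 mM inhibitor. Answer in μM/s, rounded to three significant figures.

2.89 μM/s

α = 1 + [I]/Ki = 1 + 0.487/0.218 = 3.234.
For an uncompetitive inhibitor, both parameters are divided by α, giving Vmax/α and Km/α: Km,app = 5.41 mM, Vmax,app = 3.46 μM/s.
v = Vmax,app·[S]/(Km,app + [S]) = 3.46 × 27.4/(5.41 + 27.4) = 2.89 μM/s.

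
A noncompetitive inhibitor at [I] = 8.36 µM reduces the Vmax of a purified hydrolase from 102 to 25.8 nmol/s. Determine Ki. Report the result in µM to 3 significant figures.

2.83 µM

Noncompetitive: Vmax,app = Vmax/α with α = 1 + [I]/Ki.
α = Vmax/Vmax,app = 102/25.8 = 3.953.
Ki = [I]/(α − 1) = 8.36/2.953 = 2.83 µM.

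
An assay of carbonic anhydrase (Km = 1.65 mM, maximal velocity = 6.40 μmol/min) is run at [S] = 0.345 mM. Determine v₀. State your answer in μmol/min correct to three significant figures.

1.11 μmol/min

v = Vmax·[S]/(Km + [S]) = 6.40 × 0.345 / (1.65 + 0.345)
  = 2.208 / 1.995 = 1.11 μmol/min.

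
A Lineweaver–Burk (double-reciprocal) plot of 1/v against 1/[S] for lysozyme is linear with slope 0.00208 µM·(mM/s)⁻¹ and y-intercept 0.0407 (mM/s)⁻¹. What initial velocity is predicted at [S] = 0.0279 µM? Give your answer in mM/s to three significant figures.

The y-intercept is 1/Vmax, so Vmax = 1/0.0407 = 24.6 mM/s.
The slope is Km/Vmax, so Km = 0.00208 × 24.6 = 0.0511 µM.
Then v = 24.6 × 0.0279/(0.0511 + 0.0279) = 8.68 mM/s.

8.68 mM/s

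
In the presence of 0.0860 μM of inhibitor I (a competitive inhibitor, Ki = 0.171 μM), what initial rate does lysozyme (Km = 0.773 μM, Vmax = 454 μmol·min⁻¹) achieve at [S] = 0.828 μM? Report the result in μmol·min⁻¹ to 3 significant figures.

189 μmol·min⁻¹

α = 1 + [I]/Ki = 1 + 0.0860/0.171 = 1.503.
For a competitive inhibitor, Vmax is unchanged and the apparent Km becomes α·Km: Km,app = 1.16 μM, Vmax,app = 454 μmol·min⁻¹.
v = Vmax,app·[S]/(Km,app + [S]) = 454 × 0.828/(1.16 + 0.828) = 189 μmol·min⁻¹.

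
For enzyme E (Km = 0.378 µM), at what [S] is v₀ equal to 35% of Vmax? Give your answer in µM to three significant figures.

v/Vmax = [S]/(Km+[S]) = 0.35, so [S] = Km·0.35/(1 − 0.35) = 0.378 × 0.5385.
[S] = 0.204 µM.

0.204 µM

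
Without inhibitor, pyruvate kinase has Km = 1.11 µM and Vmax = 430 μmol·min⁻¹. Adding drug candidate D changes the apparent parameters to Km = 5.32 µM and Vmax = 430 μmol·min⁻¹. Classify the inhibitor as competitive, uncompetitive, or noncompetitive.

competitive

Km increases (1.11 → 5.32 µM) while Vmax is unchanged — the hallmark of competitive inhibition.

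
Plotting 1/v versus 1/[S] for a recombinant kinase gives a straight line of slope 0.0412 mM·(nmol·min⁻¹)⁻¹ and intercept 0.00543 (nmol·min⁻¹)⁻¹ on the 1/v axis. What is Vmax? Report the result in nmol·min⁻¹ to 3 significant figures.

The y-intercept of a Lineweaver–Burk plot equals 1/Vmax, so Vmax = 1/0.00543 = 184 nmol·min⁻¹.

184 nmol·min⁻¹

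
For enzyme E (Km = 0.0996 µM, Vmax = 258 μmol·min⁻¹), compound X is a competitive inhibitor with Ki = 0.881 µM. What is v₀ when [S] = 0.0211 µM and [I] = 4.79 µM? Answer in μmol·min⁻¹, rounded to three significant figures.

8.22 μmol·min⁻¹

α = 1 + [I]/Ki = 1 + 4.79/0.881 = 6.437.
For a competitive inhibitor, Vmax is unchanged and the apparent Km becomes α·Km: Km,app = 0.641 µM, Vmax,app = 258 μmol·min⁻¹.
v = Vmax,app·[S]/(Km,app + [S]) = 258 × 0.0211/(0.641 + 0.0211) = 8.22 μmol·min⁻¹.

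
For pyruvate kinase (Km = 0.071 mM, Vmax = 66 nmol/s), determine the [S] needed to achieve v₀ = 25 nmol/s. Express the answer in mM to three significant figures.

0.0433 mM

Rearranging v = Vmax[S]/(Km+[S]) gives [S] = Km·v/(Vmax − v).
[S] = 0.071 × 25 / (66 − 25) = 1.775/41.00 = 0.0433 mM.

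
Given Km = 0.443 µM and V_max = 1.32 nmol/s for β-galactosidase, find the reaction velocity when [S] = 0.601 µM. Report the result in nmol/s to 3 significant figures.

0.760 nmol/s

[S]/(Km+[S]) = 0.601/1.044 = 0.5757, the fractional saturation.
v = 0.5757 × Vmax = 0.5757 × 1.32 = 0.760 nmol/s.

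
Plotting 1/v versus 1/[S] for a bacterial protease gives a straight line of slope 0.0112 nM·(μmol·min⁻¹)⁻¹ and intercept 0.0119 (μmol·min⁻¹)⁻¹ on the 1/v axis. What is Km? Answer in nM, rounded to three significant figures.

y-intercept = 1/Vmax ⇒ Vmax = 84.0 μmol·min⁻¹; slope = Km/Vmax ⇒ Km = slope × Vmax.
Km = 0.0112 × 84.0 = 0.941 nM.

0.941 nM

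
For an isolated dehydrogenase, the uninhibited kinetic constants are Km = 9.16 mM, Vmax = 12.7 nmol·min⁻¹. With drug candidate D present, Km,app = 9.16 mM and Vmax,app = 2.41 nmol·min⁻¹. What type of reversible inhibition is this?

noncompetitive

Vmax decreases (12.7 → 2.41 nmol·min⁻¹) while Km is unchanged — pure noncompetitive inhibition.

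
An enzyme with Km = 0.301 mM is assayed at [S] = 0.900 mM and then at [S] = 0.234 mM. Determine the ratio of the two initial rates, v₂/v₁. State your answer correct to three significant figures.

Since Vmax cancels, v₂/v₁ = [S]₂(Km+[S]₁) / [S]₁(Km+[S]₂).
= 0.234×(0.301+0.900) / (0.900×(0.301+0.234)) = 0.2810/0.4815 = 0.584.

0.584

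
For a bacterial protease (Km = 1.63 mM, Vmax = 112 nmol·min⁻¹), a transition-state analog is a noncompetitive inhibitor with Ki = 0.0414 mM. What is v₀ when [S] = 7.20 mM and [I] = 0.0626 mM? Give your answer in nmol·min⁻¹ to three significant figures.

α = 1 + [I]/Ki = 1 + 0.0626/0.0414 = 2.512.
For a noncompetitive inhibitor, Vmax is reduced to Vmax/α while Km is unchanged: Km,app = 1.63 mM, Vmax,app = 44.6 nmol·min⁻¹.
v = Vmax,app·[S]/(Km,app + [S]) = 44.6 × 7.20/(1.63 + 7.20) = 36.4 nmol·min⁻¹.

36.4 nmol·min⁻¹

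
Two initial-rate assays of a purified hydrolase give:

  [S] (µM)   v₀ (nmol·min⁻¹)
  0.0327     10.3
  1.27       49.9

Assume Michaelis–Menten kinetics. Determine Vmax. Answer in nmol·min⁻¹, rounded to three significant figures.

55.5 nmol·min⁻¹

In reciprocal form, 1/v = (Km/Vmax)·(1/[S]) + 1/Vmax. The two points give (1/[S], 1/v) = (30.58, 0.09709) and (0.7874, 0.02004).
Slope = (0.09709 − 0.02004)/(30.58 − 0.7874) = 0.002586; intercept = 0.09709 − 0.002586×30.58 = 0.01800.
Vmax = 1/intercept = 55.5 nmol·min⁻¹; Km = slope × Vmax = 0.002586 × 55.5 = 0.144 µM.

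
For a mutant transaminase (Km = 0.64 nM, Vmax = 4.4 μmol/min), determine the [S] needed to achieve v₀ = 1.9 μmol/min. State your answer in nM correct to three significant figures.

Rearranging v = Vmax[S]/(Km+[S]) gives [S] = Km·v/(Vmax − v).
[S] = 0.64 × 1.9 / (4.4 − 1.9) = 1.216/2.500 = 0.486 nM.

0.486 nM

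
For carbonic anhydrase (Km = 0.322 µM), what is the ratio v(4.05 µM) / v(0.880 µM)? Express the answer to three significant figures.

Since Vmax cancels, v₂/v₁ = [S]₂(Km+[S]₁) / [S]₁(Km+[S]₂).
= 4.05×(0.322+0.880) / (0.880×(0.322+4.05)) = 4.868/3.847 = 1.27.

1.27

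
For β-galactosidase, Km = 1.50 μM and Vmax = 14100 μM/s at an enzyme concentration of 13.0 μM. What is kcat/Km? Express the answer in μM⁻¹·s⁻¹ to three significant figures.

kcat = Vmax/[E]total = 14100/13.0 = 1080 s⁻¹.
kcat/Km = 1080/1.50 = 723 μM⁻¹·s⁻¹.

723 μM⁻¹·s⁻¹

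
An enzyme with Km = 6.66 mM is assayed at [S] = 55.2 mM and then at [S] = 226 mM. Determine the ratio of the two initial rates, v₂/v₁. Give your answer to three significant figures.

1.09

Since Vmax cancels, v₂/v₁ = [S]₂(Km+[S]₁) / [S]₁(Km+[S]₂).
= 226×(6.66+55.2) / (55.2×(6.66+226)) = 13980/12840 = 1.09.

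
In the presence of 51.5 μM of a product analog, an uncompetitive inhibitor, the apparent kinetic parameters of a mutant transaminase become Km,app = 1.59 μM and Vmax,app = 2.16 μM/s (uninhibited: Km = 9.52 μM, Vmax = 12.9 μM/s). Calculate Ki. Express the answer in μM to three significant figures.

Uncompetitive: Vmax,app = Vmax/α (and Km,app = Km/α) with α = 1 + [I]/Ki.
α = Vmax/Vmax,app = 12.9/2.16 = 5.972.
Since α = 1 + [I]/Ki, [I]/Ki = 5.972 − 1 = 4.972 and Ki = 51.5/4.972 = 10.4 μM.

10.4 μM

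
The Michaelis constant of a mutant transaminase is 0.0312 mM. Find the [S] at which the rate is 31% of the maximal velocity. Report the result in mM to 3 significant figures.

v/Vmax = [S]/(Km+[S]) = 0.31, so [S] = Km·0.31/(1 − 0.31) = 0.0312 × 0.4493.
[S] = 0.0140 mM.

0.0140 mM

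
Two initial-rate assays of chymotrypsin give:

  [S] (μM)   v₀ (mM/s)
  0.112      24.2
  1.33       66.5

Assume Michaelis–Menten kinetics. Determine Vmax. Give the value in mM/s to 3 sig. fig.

79.2 mM/s

In reciprocal form, 1/v = (Km/Vmax)·(1/[S]) + 1/Vmax. The two points give (1/[S], 1/v) = (8.929, 0.04132) and (0.7519, 0.01504).
Slope = (0.04132 − 0.01504)/(8.929 − 0.7519) = 0.003215; intercept = 0.04132 − 0.003215×8.929 = 0.01262.
Vmax = 1/intercept = 79.2 mM/s; Km = slope × Vmax = 0.003215 × 79.2 = 0.255 μM.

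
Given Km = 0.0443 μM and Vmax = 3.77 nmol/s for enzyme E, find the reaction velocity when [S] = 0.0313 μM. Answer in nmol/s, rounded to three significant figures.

v = Vmax·[S]/(Km + [S]) = 3.77 × 0.0313 / (0.0443 + 0.0313)
  = 0.1180 / 0.07560 = 1.56 nmol/s.

1.56 nmol/s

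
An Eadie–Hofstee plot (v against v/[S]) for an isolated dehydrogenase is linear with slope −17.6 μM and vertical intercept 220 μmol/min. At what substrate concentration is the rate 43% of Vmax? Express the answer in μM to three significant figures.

The Eadie–Hofstee slope gives Km = 17.6 μM (slope = −Km).
v/Vmax = [S]/(Km+[S]) = 0.43 ⇒ [S] = Km·0.43/(1−0.43) = 17.6 × 0.7544 = 13.3 μM.

13.3 μM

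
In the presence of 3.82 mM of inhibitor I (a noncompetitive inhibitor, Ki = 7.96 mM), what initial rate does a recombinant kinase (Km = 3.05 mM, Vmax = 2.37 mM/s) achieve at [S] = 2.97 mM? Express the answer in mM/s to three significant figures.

α = 1 + [I]/Ki = 1 + 3.82/7.96 = 1.480.
For a noncompetitive inhibitor, Vmax is reduced to Vmax/α while Km is unchanged: Km,app = 3.05 mM, Vmax,app = 1.60 mM/s.
v = Vmax,app·[S]/(Km,app + [S]) = 1.60 × 2.97/(3.05 + 2.97) = 0.790 mM/s.

0.790 mM/s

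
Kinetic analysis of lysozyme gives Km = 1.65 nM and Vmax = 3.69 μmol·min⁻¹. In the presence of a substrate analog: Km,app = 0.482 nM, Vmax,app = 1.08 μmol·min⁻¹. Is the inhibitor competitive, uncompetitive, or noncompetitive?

uncompetitive

Both Km and Vmax decrease by the same factor (~3.42-fold) — characteristic of uncompetitive inhibition.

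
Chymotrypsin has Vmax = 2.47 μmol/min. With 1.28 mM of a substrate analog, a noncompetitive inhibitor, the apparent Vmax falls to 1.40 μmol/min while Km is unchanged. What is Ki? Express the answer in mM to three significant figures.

Noncompetitive: Vmax,app = Vmax/α with α = 1 + [I]/Ki.
α = Vmax/Vmax,app = 2.47/1.40 = 1.764.
Ki = [I]/(α − 1) = 1.28/0.7643 = 1.67 mM.

1.67 mM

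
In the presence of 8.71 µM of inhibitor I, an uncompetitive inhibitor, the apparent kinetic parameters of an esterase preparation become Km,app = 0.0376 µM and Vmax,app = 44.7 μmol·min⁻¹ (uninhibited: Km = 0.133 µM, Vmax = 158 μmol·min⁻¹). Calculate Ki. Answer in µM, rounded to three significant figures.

Uncompetitive: Vmax,app = Vmax/α (and Km,app = Km/α) with α = 1 + [I]/Ki.
α = Vmax/Vmax,app = 158/44.7 = 3.535.
Since α = 1 + [I]/Ki, [I]/Ki = 3.535 − 1 = 2.535 and Ki = 8.71/2.535 = 3.44 µM.

3.44 µM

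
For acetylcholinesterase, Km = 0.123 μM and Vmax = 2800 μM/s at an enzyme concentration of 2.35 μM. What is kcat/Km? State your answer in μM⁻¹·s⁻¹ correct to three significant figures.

kcat = Vmax/[E]total = 2800/2.35 = 1190 s⁻¹.
kcat/Km = 1190/0.123 = 9690 μM⁻¹·s⁻¹.

9690 μM⁻¹·s⁻¹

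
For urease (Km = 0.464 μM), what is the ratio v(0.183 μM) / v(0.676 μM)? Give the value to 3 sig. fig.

The fractional saturations are [S]/(Km+[S]) = 0.676/1.140 = 0.5930 and 0.183/0.6470 = 0.2828.
v₂/v₁ is just their ratio: 0.2828/0.5930 = 0.477.

0.477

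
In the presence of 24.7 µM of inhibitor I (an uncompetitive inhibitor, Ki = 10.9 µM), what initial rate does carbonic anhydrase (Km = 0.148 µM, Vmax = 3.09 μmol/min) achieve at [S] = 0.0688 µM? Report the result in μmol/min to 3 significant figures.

0.570 μmol/min

With α = 1 + [I]/Ki = 1 + 24.7/10.9 = 3.266, the uncompetitive rate law is v = (Vmax/α)·[S] / (Km/α + [S]).
v = (3.09/3.266)×0.0688 / (0.148/3.266 + 0.0688) = 0.06509/0.1141 = 0.570 μmol/min.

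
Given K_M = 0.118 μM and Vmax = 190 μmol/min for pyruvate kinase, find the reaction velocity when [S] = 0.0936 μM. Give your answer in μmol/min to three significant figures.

84.0 μmol/min

[S]/(Km+[S]) = 0.0936/0.2116 = 0.4423, the fractional saturation.
v = 0.4423 × Vmax = 0.4423 × 190 = 84.0 μmol/min.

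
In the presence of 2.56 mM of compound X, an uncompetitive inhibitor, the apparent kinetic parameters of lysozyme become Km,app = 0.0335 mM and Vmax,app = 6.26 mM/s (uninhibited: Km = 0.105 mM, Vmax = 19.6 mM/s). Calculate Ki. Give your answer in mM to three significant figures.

1.20 mM

Uncompetitive: Vmax,app = Vmax/α (and Km,app = Km/α) with α = 1 + [I]/Ki.
α = Vmax/Vmax,app = 19.6/6.26 = 3.131.
Ki = [I]/(α − 1) = 2.56/2.131 = 1.20 mM.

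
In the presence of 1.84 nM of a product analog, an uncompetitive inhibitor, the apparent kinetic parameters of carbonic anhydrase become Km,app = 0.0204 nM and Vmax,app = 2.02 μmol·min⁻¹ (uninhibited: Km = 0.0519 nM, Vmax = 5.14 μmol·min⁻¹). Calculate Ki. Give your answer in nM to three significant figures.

1.19 nM

Uncompetitive: Vmax,app = Vmax/α (and Km,app = Km/α) with α = 1 + [I]/Ki.
α = Vmax/Vmax,app = 5.14/2.02 = 2.545.
Since α = 1 + [I]/Ki, [I]/Ki = 2.545 − 1 = 1.545 and Ki = 1.84/1.545 = 1.19 nM.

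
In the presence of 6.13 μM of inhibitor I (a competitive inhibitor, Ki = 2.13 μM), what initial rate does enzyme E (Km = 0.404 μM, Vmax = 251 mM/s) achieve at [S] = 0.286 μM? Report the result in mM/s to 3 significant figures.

α = 1 + [I]/Ki = 1 + 6.13/2.13 = 3.878.
For a competitive inhibitor, Vmax is unchanged and the apparent Km becomes α·Km: Km,app = 1.57 μM, Vmax,app = 251 mM/s.
v = Vmax,app·[S]/(Km,app + [S]) = 251 × 0.286/(1.57 + 0.286) = 38.7 mM/s.

38.7 mM/s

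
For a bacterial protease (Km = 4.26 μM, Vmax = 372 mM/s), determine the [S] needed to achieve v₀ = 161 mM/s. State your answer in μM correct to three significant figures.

The required fractional saturation is v/Vmax = 161/372 = 0.4328.
Then [S]/(Km+[S]) = 0.4328 ⇒ [S] = 4.26 × 0.4328/(1 − 0.4328) = 3.25 μM.

3.25 μM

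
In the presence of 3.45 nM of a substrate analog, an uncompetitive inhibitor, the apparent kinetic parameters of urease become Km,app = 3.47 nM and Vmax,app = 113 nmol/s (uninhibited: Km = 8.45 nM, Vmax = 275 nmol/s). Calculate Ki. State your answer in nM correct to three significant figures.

2.41 nM

Uncompetitive: Vmax,app = Vmax/α (and Km,app = Km/α) with α = 1 + [I]/Ki.
α = Vmax/Vmax,app = 275/113 = 2.434.
Since α = 1 + [I]/Ki, [I]/Ki = 2.434 − 1 = 1.434 and Ki = 3.45/1.434 = 2.41 nM.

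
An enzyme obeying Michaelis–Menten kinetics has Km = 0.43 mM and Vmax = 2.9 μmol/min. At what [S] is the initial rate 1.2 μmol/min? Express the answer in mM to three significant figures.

The required fractional saturation is v/Vmax = 1.2/2.9 = 0.4138.
Then [S]/(Km+[S]) = 0.4138 ⇒ [S] = 0.43 × 0.4138/(1 − 0.4138) = 0.304 mM.

0.304 mM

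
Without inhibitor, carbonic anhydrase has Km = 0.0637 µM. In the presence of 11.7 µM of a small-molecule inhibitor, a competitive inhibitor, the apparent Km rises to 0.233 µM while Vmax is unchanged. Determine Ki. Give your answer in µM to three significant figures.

4.40 µM

Competitive: Km,app = α·Km with α = 1 + [I]/Ki.
α = Km,app/Km = 0.233/0.0637 = 3.658.
Since α = 1 + [I]/Ki, [I]/Ki = 3.658 − 1 = 2.658 and Ki = 11.7/2.658 = 4.40 µM.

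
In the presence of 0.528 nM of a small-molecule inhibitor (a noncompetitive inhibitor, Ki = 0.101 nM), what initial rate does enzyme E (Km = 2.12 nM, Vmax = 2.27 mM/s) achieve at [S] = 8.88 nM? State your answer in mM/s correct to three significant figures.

0.294 mM/s

With α = 1 + [I]/Ki = 1 + 0.528/0.101 = 6.228, the noncompetitive rate law is v = (Vmax/α)·[S] / (Km + [S]).
v = (2.27/6.228)×8.88 / (2.12 + 8.88) = 3.237/11.00 = 0.294 mM/s.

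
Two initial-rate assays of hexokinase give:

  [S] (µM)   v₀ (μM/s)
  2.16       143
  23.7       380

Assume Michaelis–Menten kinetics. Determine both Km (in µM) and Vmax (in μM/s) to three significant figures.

In reciprocal form, 1/v = (Km/Vmax)·(1/[S]) + 1/Vmax. The two points give (1/[S], 1/v) = (0.4630, 0.006993) and (0.04219, 0.002632).
Slope = (0.006993 − 0.002632)/(0.4630 − 0.04219) = 0.01037; intercept = 0.006993 − 0.01037×0.4630 = 0.002194.
Vmax = 1/intercept = 456 μM/s; Km = slope × Vmax = 0.01037 × 456 = 4.72 µM.

Km = 4.72 µM; Vmax = 456 μM/s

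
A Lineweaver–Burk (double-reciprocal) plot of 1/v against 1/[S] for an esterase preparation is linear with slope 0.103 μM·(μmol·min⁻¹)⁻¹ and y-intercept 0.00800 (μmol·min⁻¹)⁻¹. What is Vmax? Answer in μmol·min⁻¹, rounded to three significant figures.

125 μmol·min⁻¹

The y-intercept of a Lineweaver–Burk plot equals 1/Vmax, so Vmax = 1/0.00800 = 125 μmol·min⁻¹.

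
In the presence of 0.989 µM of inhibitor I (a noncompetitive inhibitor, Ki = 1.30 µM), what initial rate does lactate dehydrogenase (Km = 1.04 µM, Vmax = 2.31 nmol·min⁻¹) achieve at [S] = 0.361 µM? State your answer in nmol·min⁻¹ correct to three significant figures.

0.338 nmol·min⁻¹

α = 1 + [I]/Ki = 1 + 0.989/1.30 = 1.761.
For a noncompetitive inhibitor, Vmax is reduced to Vmax/α while Km is unchanged: Km,app = 1.04 µM, Vmax,app = 1.31 nmol·min⁻¹.
v = Vmax,app·[S]/(Km,app + [S]) = 1.31 × 0.361/(1.04 + 0.361) = 0.338 nmol·min⁻¹.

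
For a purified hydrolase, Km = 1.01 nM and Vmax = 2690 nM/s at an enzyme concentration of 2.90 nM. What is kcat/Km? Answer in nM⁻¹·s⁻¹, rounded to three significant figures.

kcat = Vmax/[E]total = 2690/2.90 = 928 s⁻¹.
kcat/Km = 928/1.01 = 918 nM⁻¹·s⁻¹.

918 nM⁻¹·s⁻¹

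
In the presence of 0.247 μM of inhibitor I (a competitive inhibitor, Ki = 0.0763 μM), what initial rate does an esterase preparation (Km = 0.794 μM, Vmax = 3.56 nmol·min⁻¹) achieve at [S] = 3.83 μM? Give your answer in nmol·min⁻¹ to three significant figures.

1.90 nmol·min⁻¹

α = 1 + [I]/Ki = 1 + 0.247/0.0763 = 4.237.
For a competitive inhibitor, Vmax is unchanged and the apparent Km becomes α·Km: Km,app = 3.36 μM, Vmax,app = 3.56 nmol·min⁻¹.
v = Vmax,app·[S]/(Km,app + [S]) = 3.56 × 3.83/(3.36 + 3.83) = 1.90 nmol·min⁻¹.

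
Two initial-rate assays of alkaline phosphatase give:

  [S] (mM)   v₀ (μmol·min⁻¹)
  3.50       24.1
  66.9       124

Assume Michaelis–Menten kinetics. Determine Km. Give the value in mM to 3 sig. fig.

19.9 mM

In reciprocal form, 1/v = (Km/Vmax)·(1/[S]) + 1/Vmax. The two points give (1/[S], 1/v) = (0.2857, 0.04149) and (0.01495, 0.008065).
Slope = (0.04149 − 0.008065)/(0.2857 − 0.01495) = 0.1235; intercept = 0.04149 − 0.1235×0.2857 = 0.006219.
Vmax = 1/intercept = 161 μmol·min⁻¹; Km = slope × Vmax = 0.1235 × 161 = 19.9 mM.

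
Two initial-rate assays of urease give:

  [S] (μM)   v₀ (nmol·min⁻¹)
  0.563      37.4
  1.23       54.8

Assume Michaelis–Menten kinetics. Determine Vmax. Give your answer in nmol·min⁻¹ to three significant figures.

90.2 nmol·min⁻¹

In reciprocal form, 1/v = (Km/Vmax)·(1/[S]) + 1/Vmax. The two points give (1/[S], 1/v) = (1.776, 0.02674) and (0.8130, 0.01825).
Slope = (0.02674 − 0.01825)/(1.776 − 0.8130) = 0.008814; intercept = 0.02674 − 0.008814×1.776 = 0.01108.
Vmax = 1/intercept = 90.2 nmol·min⁻¹; Km = slope × Vmax = 0.008814 × 90.2 = 0.795 μM.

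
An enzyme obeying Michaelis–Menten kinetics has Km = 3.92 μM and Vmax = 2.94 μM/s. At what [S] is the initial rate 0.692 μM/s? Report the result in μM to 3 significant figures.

1.21 μM

Rearranging v = Vmax[S]/(Km+[S]) gives [S] = Km·v/(Vmax − v).
[S] = 3.92 × 0.692 / (2.94 − 0.692) = 2.713/2.248 = 1.21 μM.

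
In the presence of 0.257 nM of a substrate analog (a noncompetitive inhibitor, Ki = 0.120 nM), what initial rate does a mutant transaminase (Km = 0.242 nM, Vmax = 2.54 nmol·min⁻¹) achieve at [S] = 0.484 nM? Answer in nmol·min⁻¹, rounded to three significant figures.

α = 1 + [I]/Ki = 1 + 0.257/0.120 = 3.142.
For a noncompetitive inhibitor, Vmax is reduced to Vmax/α while Km is unchanged: Km,app = 0.242 nM, Vmax,app = 0.808 nmol·min⁻¹.
v = Vmax,app·[S]/(Km,app + [S]) = 0.808 × 0.484/(0.242 + 0.484) = 0.539 nmol·min⁻¹.

0.539 nmol·min⁻¹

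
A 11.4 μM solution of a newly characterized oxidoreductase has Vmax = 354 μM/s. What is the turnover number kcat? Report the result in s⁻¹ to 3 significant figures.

31.1 s⁻¹

kcat = Vmax/[E]total = 354 μM/s / 11.4 μM = 31.1 s⁻¹.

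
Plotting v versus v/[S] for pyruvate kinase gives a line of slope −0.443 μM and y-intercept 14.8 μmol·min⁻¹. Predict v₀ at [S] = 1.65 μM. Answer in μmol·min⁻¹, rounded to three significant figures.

11.7 μmol·min⁻¹

In the Eadie–Hofstee form v = Vmax − Km·(v/[S]), the slope is −Km and the intercept is Vmax, so Km = 0.443 μM and Vmax = 14.8 μmol·min⁻¹.
v = 14.8 × 1.65/(0.443 + 1.65) = 11.7 μmol·min⁻¹.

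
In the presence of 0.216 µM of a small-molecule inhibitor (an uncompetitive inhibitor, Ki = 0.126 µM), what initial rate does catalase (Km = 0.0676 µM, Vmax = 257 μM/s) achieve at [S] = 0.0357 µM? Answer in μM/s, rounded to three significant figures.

α = 1 + [I]/Ki = 1 + 0.216/0.126 = 2.714.
For an uncompetitive inhibitor, both parameters are divided by α, giving Vmax/α and Km/α: Km,app = 0.0249 µM, Vmax,app = 94.7 μM/s.
v = Vmax,app·[S]/(Km,app + [S]) = 94.7 × 0.0357/(0.0249 + 0.0357) = 55.8 μM/s.

55.8 μM/s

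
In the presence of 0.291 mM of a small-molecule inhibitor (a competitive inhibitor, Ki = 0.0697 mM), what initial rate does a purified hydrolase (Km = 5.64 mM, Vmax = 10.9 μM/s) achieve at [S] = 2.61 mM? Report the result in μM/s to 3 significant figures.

With α = 1 + [I]/Ki = 1 + 0.291/0.0697 = 5.175, the competitive rate law is v = Vmax[S] / (αKm + [S]).
v = 10.9×2.61 / (5.175×5.64 + 2.61) = 28.45/31.80 = 0.895 μM/s.

0.895 μM/s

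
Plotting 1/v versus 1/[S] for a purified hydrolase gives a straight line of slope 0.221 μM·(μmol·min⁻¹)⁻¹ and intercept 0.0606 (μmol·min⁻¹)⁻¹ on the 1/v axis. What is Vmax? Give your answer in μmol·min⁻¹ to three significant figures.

The y-intercept of a Lineweaver–Burk plot equals 1/Vmax, so Vmax = 1/0.0606 = 16.5 μmol·min⁻¹.

16.5 μmol·min⁻¹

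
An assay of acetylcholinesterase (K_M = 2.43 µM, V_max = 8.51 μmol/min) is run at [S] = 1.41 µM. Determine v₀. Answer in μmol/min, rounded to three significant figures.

3.12 μmol/min

v = Vmax·[S]/(Km + [S]) = 8.51 × 1.41 / (2.43 + 1.41)
  = 12.00 / 3.840 = 3.12 μmol/min.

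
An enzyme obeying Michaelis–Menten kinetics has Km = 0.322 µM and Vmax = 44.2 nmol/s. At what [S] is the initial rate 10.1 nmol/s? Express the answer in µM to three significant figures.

Rearranging v = Vmax[S]/(Km+[S]) gives [S] = Km·v/(Vmax − v).
[S] = 0.322 × 10.1 / (44.2 − 10.1) = 3.252/34.10 = 0.0954 µM.

0.0954 µM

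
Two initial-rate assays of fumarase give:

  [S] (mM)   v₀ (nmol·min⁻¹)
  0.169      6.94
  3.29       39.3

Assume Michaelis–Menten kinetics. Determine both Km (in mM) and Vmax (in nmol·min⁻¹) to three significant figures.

From v = Vmax[S]/(Km+[S]), each point gives Vmax = v(Km+[S])/[S].
Equating: 6.94(Km+0.169)/0.169 = 39.3(Km+3.29)/3.29.
41.07·Km + 6.94 = 11.95·Km + 39.3, so (41.07 − 11.95)·Km = 39.3 − 6.94.
Km = 32.36/29.12 = 1.11 mM; then Vmax = 6.94(1.11+0.169)/0.169 = 52.6 nmol·min⁻¹.

Km = 1.11 mM; Vmax = 52.6 nmol·min⁻¹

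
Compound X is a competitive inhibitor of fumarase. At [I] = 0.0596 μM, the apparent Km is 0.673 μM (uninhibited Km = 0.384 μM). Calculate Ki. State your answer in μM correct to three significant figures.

Competitive: Km,app = α·Km with α = 1 + [I]/Ki.
α = Km,app/Km = 0.673/0.384 = 1.753.
Since α = 1 + [I]/Ki, [I]/Ki = 1.753 − 1 = 0.7526 and Ki = 0.0596/0.7526 = 0.0792 μM.

0.0792 μM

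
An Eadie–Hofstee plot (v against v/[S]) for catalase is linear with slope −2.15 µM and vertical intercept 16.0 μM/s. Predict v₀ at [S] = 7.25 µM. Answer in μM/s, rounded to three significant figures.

12.3 μM/s

In the Eadie–Hofstee form v = Vmax − Km·(v/[S]), the slope is −Km and the intercept is Vmax, so Km = 2.15 µM and Vmax = 16.0 μM/s.
v = 16.0 × 7.25/(2.15 + 7.25) = 12.3 μM/s.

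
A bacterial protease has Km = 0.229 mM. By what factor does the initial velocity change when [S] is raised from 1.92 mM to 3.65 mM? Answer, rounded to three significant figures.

1.05

Since Vmax cancels, v₂/v₁ = [S]₂(Km+[S]₁) / [S]₁(Km+[S]₂).
= 3.65×(0.229+1.92) / (1.92×(0.229+3.65)) = 7.844/7.448 = 1.05.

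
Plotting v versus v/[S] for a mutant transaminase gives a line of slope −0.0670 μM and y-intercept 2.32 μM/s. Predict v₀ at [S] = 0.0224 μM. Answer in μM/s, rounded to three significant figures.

0.581 μM/s

In the Eadie–Hofstee form v = Vmax − Km·(v/[S]), the slope is −Km and the intercept is Vmax, so Km = 0.0670 μM and Vmax = 2.32 μM/s.
v = 2.32 × 0.0224/(0.0670 + 0.0224) = 0.581 μM/s.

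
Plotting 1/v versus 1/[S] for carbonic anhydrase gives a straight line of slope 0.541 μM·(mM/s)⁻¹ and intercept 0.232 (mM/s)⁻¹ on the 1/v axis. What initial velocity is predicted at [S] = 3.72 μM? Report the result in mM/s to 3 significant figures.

The y-intercept is 1/Vmax, so Vmax = 1/0.232 = 4.31 mM/s.
The slope is Km/Vmax, so Km = 0.541 × 4.31 = 2.33 μM.
Then v = 4.31 × 3.72/(2.33 + 3.72) = 2.65 mM/s.

2.65 mM/s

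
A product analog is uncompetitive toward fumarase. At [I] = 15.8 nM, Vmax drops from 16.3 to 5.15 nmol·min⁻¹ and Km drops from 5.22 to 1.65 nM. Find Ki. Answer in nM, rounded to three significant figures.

7.30 nM

Uncompetitive: Vmax,app = Vmax/α (and Km,app = Km/α) with α = 1 + [I]/Ki.
α = Vmax/Vmax,app = 16.3/5.15 = 3.165.
Since α = 1 + [I]/Ki, [I]/Ki = 3.165 − 1 = 2.165 and Ki = 15.8/2.165 = 7.30 nM.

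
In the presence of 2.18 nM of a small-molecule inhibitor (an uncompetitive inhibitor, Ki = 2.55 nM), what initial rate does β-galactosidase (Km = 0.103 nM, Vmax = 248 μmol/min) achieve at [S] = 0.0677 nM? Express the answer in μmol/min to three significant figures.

73.5 μmol/min

α = 1 + [I]/Ki = 1 + 2.18/2.55 = 1.855.
For an uncompetitive inhibitor, both parameters are divided by α, giving Vmax/α and Km/α: Km,app = 0.0555 nM, Vmax,app = 134 μmol/min.
v = Vmax,app·[S]/(Km,app + [S]) = 134 × 0.0677/(0.0555 + 0.0677) = 73.5 μmol/min.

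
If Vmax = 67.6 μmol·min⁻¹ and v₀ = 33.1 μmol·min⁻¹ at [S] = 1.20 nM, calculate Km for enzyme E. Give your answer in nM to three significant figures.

1.25 nM

From v = Vmax[S]/(Km+[S]), Km = [S](Vmax − v)/v.
Km = 1.20 × (67.6 − 33.1) / 33.1 = 41.40/33.1 = 1.25 nM.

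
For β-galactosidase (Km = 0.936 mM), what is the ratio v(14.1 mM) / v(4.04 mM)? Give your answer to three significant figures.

1.16

Since Vmax cancels, v₂/v₁ = [S]₂(Km+[S]₁) / [S]₁(Km+[S]₂).
= 14.1×(0.936+4.04) / (4.04×(0.936+14.1)) = 70.16/60.75 = 1.16.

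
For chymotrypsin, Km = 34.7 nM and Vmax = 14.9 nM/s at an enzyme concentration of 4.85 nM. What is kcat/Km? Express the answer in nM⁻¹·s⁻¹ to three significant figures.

0.0885 nM⁻¹·s⁻¹

kcat = Vmax/[E]total = 14.9/4.85 = 3.07 s⁻¹.
kcat/Km = 3.07/34.7 = 0.0885 nM⁻¹·s⁻¹.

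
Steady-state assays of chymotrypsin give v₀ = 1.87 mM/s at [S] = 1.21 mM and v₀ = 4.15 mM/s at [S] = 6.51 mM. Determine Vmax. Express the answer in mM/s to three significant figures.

5.75 mM/s

In reciprocal form, 1/v = (Km/Vmax)·(1/[S]) + 1/Vmax. The two points give (1/[S], 1/v) = (0.8264, 0.5348) and (0.1536, 0.2410).
Slope = (0.5348 − 0.2410)/(0.8264 − 0.1536) = 0.4367; intercept = 0.5348 − 0.4367×0.8264 = 0.1739.
Vmax = 1/intercept = 5.75 mM/s; Km = slope × Vmax = 0.4367 × 5.75 = 2.51 mM.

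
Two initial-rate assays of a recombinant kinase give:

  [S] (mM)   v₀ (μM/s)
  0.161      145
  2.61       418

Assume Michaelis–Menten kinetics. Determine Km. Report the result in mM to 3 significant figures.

0.369 mM

In reciprocal form, 1/v = (Km/Vmax)·(1/[S]) + 1/Vmax. The two points give (1/[S], 1/v) = (6.211, 0.006897) and (0.3831, 0.002392).
Slope = (0.006897 − 0.002392)/(6.211 − 0.3831) = 0.0007729; intercept = 0.006897 − 0.0007729×6.211 = 0.002096.
Vmax = 1/intercept = 477 μM/s; Km = slope × Vmax = 0.0007729 × 477 = 0.369 mM.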